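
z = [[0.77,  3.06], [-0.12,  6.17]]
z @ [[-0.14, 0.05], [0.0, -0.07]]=[[-0.11, -0.18], [0.02, -0.44]]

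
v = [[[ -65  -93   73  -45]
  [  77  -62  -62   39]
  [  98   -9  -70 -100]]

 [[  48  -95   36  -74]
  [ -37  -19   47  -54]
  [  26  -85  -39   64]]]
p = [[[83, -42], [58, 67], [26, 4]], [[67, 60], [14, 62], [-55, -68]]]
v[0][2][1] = -9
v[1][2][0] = 26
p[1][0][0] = 67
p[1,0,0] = 67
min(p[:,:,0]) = -55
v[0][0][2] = 73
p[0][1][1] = 67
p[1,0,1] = 60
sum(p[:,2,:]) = -93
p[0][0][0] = 83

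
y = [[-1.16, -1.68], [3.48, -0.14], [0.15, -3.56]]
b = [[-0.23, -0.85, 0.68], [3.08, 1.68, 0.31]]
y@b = [[-4.91, -1.84, -1.31], [-1.23, -3.19, 2.32], [-11.00, -6.11, -1.0]]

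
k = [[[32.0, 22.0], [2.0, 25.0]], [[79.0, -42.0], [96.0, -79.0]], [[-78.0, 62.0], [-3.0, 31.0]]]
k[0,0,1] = 22.0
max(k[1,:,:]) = 96.0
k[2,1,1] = 31.0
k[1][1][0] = 96.0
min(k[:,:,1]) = -79.0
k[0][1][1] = 25.0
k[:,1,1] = [25.0, -79.0, 31.0]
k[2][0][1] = 62.0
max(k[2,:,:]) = 62.0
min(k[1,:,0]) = 79.0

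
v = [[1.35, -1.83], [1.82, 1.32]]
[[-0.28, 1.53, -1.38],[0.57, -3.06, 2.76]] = v@[[0.13,-0.70,0.63], [0.25,-1.35,1.22]]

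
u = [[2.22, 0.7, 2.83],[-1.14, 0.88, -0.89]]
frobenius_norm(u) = 4.04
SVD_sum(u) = [[2.33, 0.34, 2.78], [-0.85, -0.12, -1.01]] + [[-0.11, 0.36, 0.05],[-0.29, 1.0, 0.12]]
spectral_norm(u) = 3.88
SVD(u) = [[-0.94, 0.34], [0.34, 0.94]] @ diag([3.8783596314286943, 1.1188058675678607]) @ [[-0.64, -0.09, -0.76], [-0.28, 0.95, 0.12]]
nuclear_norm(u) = 5.00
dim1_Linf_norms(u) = [2.83, 1.14]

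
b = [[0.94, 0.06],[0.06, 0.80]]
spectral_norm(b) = 0.96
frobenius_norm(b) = 1.24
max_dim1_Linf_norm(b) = 0.94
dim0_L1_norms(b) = [1.0, 0.86]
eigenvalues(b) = [0.96, 0.78]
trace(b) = 1.74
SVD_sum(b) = [[0.85,0.31], [0.31,0.12]] + [[0.09, -0.25], [-0.25, 0.68]]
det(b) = 0.75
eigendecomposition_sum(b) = [[0.85, 0.31], [0.31, 0.12]] + [[0.09, -0.25],[-0.25, 0.68]]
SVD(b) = [[-0.94, -0.35], [-0.35, 0.94]] @ diag([0.9621954445729288, 0.7778045554270712]) @ [[-0.94, -0.35], [-0.35, 0.94]]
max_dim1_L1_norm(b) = 1.0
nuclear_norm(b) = 1.74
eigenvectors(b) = [[0.94, -0.35], [0.35, 0.94]]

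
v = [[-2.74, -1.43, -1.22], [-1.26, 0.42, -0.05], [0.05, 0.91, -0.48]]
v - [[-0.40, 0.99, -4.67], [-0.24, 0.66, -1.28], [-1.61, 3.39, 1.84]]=[[-2.34, -2.42, 3.45], [-1.02, -0.24, 1.23], [1.66, -2.48, -2.32]]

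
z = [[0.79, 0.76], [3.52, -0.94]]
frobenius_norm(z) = 3.80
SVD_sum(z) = [[0.59, -0.13], [3.55, -0.79]] + [[0.20,  0.89], [-0.03,  -0.15]]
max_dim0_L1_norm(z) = 4.31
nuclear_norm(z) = 4.62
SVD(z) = [[-0.16,-0.99], [-0.99,0.16]] @ diag([3.690244720280838, 0.9261716387578479]) @ [[-0.98, 0.22], [-0.22, -0.98]]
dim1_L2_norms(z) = [1.1, 3.64]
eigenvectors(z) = [[0.61,-0.27], [0.79,0.96]]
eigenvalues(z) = [1.78, -1.93]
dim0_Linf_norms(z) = [3.52, 0.94]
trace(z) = -0.15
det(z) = -3.42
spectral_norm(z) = 3.69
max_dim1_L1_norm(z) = 4.46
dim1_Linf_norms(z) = [0.79, 3.52]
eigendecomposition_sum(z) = [[1.3, 0.36], [1.69, 0.47]] + [[-0.51, 0.4], [1.83, -1.41]]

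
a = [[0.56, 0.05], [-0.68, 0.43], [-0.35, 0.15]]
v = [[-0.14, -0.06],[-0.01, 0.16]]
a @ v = [[-0.08, -0.03], [0.09, 0.11], [0.05, 0.04]]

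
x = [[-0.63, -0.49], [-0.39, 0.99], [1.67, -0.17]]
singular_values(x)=[1.84, 1.09]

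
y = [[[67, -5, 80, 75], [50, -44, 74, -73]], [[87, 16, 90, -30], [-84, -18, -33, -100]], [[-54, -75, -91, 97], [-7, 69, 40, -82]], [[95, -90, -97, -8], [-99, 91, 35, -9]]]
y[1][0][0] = 87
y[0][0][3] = 75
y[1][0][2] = 90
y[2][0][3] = 97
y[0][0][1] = -5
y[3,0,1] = -90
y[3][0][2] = -97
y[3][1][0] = -99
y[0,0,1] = -5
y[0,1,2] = 74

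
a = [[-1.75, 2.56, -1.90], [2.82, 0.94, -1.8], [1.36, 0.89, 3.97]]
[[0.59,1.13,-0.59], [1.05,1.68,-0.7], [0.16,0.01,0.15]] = a @ [[0.21, 0.30, -0.10], [0.30, 0.49, -0.21], [-0.1, -0.21, 0.12]]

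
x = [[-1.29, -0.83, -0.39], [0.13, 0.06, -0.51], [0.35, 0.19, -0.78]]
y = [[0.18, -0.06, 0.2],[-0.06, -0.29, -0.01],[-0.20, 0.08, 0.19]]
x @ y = [[-0.1, 0.29, -0.32],[0.12, -0.07, -0.07],[0.21, -0.14, -0.08]]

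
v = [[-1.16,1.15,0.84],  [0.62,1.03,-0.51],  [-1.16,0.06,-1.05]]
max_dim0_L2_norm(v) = 1.75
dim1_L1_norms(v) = [3.15, 2.16, 2.27]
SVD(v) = [[-0.91, -0.41, -0.09], [0.01, -0.23, 0.97], [-0.42, 0.88, 0.21]] @ diag([1.9019088081597892, 1.496055452225087, 1.294357357653519]) @ [[0.81, -0.56, -0.17], [-0.47, -0.44, -0.77], [0.35, 0.71, -0.61]]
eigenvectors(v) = [[-0.14+0.64j, (-0.14-0.64j), 0.37+0.00j], [-0.04-0.19j, -0.04+0.19j, 0.92+0.00j], [-0.73+0.00j, -0.73-0.00j, (-0.15+0j)]]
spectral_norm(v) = 1.90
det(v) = 3.68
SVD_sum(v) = [[-1.40, 0.96, 0.3], [0.01, -0.01, -0.0], [-0.64, 0.44, 0.14]] + [[0.28, 0.27, 0.47], [0.16, 0.15, 0.27], [-0.62, -0.58, -1.02]] + [[-0.04, -0.08, 0.07],[0.45, 0.89, -0.77],[0.10, 0.19, -0.17]]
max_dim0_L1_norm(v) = 2.94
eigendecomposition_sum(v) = [[-0.65+0.37j, 0.34-0.05j, (0.45+0.59j)], [0.13-0.18j, (-0.08+0.05j), -0.19-0.11j], [-0.55-0.62j, 0.13+0.35j, -0.54+0.62j]] + [[(-0.65-0.37j), 0.34+0.05j, 0.45-0.59j], [(0.13+0.18j), (-0.08-0.05j), (-0.19+0.11j)], [-0.55+0.62j, 0.13-0.35j, (-0.54-0.62j)]] + [[0.14+0.00j,  0.48-0.00j,  -0.05-0.00j], [0.35+0.00j,  1.20-0.00j,  -0.13-0.00j], [-0.06-0.00j,  (-0.2+0j),  0.02+0.00j]]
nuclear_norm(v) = 4.69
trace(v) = -1.18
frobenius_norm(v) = 2.74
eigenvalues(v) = [(-1.27+1.04j), (-1.27-1.04j), (1.36+0j)]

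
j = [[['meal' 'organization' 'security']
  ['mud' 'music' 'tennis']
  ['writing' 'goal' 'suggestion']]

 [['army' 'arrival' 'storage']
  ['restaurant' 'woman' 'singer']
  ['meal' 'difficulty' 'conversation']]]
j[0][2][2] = 'suggestion'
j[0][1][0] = 'mud'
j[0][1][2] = 'tennis'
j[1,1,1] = 'woman'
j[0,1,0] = 'mud'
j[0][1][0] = 'mud'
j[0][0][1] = 'organization'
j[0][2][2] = 'suggestion'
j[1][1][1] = 'woman'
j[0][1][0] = 'mud'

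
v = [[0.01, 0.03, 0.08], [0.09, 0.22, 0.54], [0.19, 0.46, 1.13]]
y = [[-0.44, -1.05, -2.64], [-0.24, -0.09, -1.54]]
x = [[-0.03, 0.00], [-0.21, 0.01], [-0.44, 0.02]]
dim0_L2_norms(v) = [0.21, 0.51, 1.25]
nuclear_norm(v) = 1.38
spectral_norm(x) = 0.49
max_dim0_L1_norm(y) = 4.18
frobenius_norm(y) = 3.27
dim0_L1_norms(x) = [0.68, 0.03]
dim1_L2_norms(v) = [0.09, 0.59, 1.23]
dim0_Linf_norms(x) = [0.44, 0.02]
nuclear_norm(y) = 3.67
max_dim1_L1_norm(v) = 1.78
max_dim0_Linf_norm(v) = 1.13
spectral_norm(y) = 3.24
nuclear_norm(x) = 0.49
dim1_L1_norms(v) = [0.12, 0.85, 1.78]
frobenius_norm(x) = 0.49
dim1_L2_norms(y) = [2.88, 1.56]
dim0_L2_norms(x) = [0.49, 0.02]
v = x @ y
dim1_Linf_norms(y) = [2.64, 1.54]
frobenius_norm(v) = 1.37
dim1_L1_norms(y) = [4.13, 1.87]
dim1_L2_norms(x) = [0.03, 0.21, 0.44]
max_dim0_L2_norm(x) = 0.49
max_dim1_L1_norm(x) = 0.46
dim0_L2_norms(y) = [0.5, 1.05, 3.06]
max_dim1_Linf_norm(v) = 1.13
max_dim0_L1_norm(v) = 1.75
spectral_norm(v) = 1.37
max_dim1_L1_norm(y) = 4.13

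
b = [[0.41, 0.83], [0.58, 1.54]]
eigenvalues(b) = [0.08, 1.87]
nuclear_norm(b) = 1.97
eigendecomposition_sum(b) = [[0.07,-0.04], [-0.03,0.01]] + [[0.34,0.87],[0.61,1.53]]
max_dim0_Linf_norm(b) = 1.54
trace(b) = 1.95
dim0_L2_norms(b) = [0.71, 1.75]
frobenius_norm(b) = 1.89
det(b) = 0.15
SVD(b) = [[-0.49,-0.87], [-0.87,0.49]] @ diag([1.8864457125465073, 0.07951461258724246]) @ [[-0.37, -0.93], [-0.93, 0.37]]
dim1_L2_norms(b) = [0.93, 1.65]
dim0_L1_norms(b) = [0.99, 2.37]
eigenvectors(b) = [[-0.93, -0.49], [0.37, -0.87]]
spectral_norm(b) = 1.89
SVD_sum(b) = [[0.35,0.86], [0.62,1.53]] + [[0.06, -0.03], [-0.04, 0.01]]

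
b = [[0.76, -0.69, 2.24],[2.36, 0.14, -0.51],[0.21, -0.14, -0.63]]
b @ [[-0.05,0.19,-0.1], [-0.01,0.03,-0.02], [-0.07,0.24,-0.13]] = [[-0.19, 0.66, -0.35], [-0.08, 0.33, -0.17], [0.04, -0.12, 0.06]]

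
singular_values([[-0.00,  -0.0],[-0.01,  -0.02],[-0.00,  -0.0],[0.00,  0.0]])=[0.02, 0.0]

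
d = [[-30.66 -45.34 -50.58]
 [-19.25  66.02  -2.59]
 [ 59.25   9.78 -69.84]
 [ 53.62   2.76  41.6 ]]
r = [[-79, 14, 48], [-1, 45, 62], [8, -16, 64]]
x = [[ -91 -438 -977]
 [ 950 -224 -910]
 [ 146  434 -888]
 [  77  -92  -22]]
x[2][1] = 434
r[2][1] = -16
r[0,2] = 48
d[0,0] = -30.66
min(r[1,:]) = -1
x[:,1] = [-438, -224, 434, -92]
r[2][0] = 8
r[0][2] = 48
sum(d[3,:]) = 97.97999999999999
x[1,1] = -224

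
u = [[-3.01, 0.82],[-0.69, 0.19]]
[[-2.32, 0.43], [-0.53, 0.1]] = u@[[0.76, -0.12], [-0.04, 0.09]]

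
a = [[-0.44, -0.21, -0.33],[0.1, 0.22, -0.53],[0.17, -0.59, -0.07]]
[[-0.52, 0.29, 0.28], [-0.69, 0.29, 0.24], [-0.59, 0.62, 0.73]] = a @ [[-0.32,0.38,0.45], [0.73,-0.85,-1.02], [1.55,-0.83,-0.79]]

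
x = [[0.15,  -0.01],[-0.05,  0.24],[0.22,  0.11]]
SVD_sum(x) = [[0.08, 0.07], [0.09, 0.08], [0.18, 0.15]] + [[0.07,  -0.08],[-0.14,  0.16],[0.04,  -0.04]]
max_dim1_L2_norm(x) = 0.25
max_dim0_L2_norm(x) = 0.27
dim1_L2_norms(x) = [0.15, 0.25, 0.25]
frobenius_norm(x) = 0.38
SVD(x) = [[-0.38,0.42], [-0.41,-0.87], [-0.83,0.24]] @ diag([0.2871416821302946, 0.24647444975774838]) @ [[-0.76, -0.65], [0.65, -0.76]]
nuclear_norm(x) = 0.53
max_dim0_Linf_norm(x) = 0.24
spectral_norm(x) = 0.29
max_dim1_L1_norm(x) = 0.33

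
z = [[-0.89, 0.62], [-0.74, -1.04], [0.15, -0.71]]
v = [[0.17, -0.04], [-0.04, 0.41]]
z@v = [[-0.18, 0.29], [-0.08, -0.40], [0.05, -0.30]]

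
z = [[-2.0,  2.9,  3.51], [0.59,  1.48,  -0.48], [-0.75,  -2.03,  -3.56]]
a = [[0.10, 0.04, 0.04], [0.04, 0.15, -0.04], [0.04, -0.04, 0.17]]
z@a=[[0.06, 0.21, 0.4],[0.10, 0.26, -0.12],[-0.3, -0.19, -0.55]]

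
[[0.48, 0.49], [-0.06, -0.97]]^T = [[0.48, -0.06], [0.49, -0.97]]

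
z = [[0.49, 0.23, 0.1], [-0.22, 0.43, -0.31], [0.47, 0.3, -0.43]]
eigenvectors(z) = [[(-0.18+0j), -0.17-0.57j, (-0.17+0.57j)], [0.30+0.00j, (0.74+0j), (0.74-0j)], [(0.94+0j), 0.05-0.32j, 0.05+0.32j]]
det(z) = -0.13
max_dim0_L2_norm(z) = 0.71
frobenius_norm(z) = 1.06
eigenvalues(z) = [(-0.42+0j), (0.46+0.3j), (0.46-0.3j)]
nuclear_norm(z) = 1.69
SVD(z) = [[-0.49, 0.53, -0.69], [-0.29, -0.85, -0.45], [-0.82, -0.02, 0.57]] @ diag([0.8404958581376859, 0.5982097188416028, 0.25280792063708324]) @ [[-0.67, -0.58, 0.47], [0.73, -0.41, 0.54], [0.12, -0.71, -0.70]]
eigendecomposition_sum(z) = [[-0.04+0.00j, -0.02+0.00j, 0.08-0.00j], [(0.07-0j), (0.03-0j), -0.13+0.00j], [(0.23-0j), (0.08-0j), (-0.41+0j)]] + [[(0.27+0.04j),0.12-0.20j,(0.01+0.07j)], [(-0.15+0.31j),(0.2+0.22j),(-0.09-0.01j)], [(0.12+0.08j),0.11-0.07j,(-0.01+0.04j)]] + [[(0.27-0.04j), (0.12+0.2j), (0.01-0.07j)], [(-0.15-0.31j), (0.2-0.22j), (-0.09+0.01j)], [0.12-0.08j, (0.11+0.07j), (-0.01-0.04j)]]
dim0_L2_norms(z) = [0.71, 0.57, 0.54]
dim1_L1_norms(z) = [0.82, 0.96, 1.2]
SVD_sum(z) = [[0.28, 0.24, -0.19], [0.16, 0.14, -0.12], [0.46, 0.40, -0.32]] + [[0.23, -0.13, 0.17], [-0.37, 0.21, -0.27], [-0.01, 0.00, -0.01]] + [[-0.02, 0.12, 0.12], [-0.01, 0.08, 0.08], [0.02, -0.1, -0.10]]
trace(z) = 0.49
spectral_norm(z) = 0.84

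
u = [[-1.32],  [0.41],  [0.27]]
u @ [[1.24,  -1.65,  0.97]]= [[-1.64, 2.18, -1.28], [0.51, -0.68, 0.40], [0.33, -0.45, 0.26]]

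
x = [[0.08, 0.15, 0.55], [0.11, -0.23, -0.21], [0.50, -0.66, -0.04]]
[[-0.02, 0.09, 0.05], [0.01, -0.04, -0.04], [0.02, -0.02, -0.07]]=x @ [[-0.07, -0.07, 0.04], [-0.09, -0.03, 0.14], [-0.0, 0.18, 0.04]]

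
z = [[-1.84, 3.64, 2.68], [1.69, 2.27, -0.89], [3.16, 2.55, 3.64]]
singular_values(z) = [6.5, 3.77, 2.44]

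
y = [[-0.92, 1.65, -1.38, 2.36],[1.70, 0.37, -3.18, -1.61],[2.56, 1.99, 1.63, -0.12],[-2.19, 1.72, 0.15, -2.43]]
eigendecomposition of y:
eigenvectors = [[-0.06-0.54j, -0.06+0.54j, -0.06-0.38j, -0.06+0.38j], [-0.03+0.45j, -0.03-0.45j, 0.07-0.62j, 0.07+0.62j], [-0.01+0.12j, (-0.01-0.12j), -0.68+0.00j, (-0.68-0j)], [(0.7+0j), 0.70-0.00j, (-0.01-0.06j), -0.01+0.06j]]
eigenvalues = [(-2.31+2.83j), (-2.31-2.83j), (1.64+3.2j), (1.64-3.2j)]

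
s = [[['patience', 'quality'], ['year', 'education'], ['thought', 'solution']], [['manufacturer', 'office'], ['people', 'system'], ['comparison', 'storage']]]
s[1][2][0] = 'comparison'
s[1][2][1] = 'storage'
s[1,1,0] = 'people'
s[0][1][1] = 'education'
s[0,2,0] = 'thought'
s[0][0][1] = 'quality'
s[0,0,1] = 'quality'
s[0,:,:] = [['patience', 'quality'], ['year', 'education'], ['thought', 'solution']]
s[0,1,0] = 'year'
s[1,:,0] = ['manufacturer', 'people', 'comparison']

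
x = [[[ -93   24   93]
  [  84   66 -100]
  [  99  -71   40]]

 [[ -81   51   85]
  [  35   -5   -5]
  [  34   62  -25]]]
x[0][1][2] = -100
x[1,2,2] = -25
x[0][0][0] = -93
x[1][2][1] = 62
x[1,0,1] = 51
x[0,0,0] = -93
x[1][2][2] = -25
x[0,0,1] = 24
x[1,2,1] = 62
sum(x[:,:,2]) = 88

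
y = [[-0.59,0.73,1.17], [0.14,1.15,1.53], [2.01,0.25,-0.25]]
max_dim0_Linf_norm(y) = 2.01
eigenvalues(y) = [-1.76, -0.0, 2.07]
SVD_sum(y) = [[-0.65, 0.7, 1.15], [-0.72, 0.78, 1.27], [0.41, -0.45, -0.73]] + [[0.06, 0.03, 0.02], [0.86, 0.37, 0.26], [1.6, 0.7, 0.48]] + [[-0.0,0.00,-0.0],  [0.0,-0.00,0.0],  [-0.0,0.0,-0.0]]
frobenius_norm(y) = 3.18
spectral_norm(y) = 2.43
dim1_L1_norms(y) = [2.49, 2.82, 2.51]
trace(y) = 0.31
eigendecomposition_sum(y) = [[-1.05,0.21,0.60], [-0.75,0.15,0.43], [1.52,-0.31,-0.86]] + [[-0.0, 0.00, -0.00], [0.0, -0.00, 0.0], [-0.0, 0.0, -0.00]] + [[0.46, 0.52, 0.57], [0.89, 1.00, 1.1], [0.49, 0.56, 0.61]]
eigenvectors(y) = [[0.53,-0.17,-0.41], [0.38,0.79,-0.80], [-0.76,-0.58,-0.44]]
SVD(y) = [[-0.62, -0.03, 0.79], [-0.68, -0.47, -0.56], [0.39, -0.88, 0.27]] @ diag([2.425570347134408, 2.0529511136795167, 0.000464698073644944]) @ [[0.44, -0.47, -0.77], [-0.88, -0.39, -0.27], [-0.17, 0.79, -0.58]]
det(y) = 0.00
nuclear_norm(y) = 4.48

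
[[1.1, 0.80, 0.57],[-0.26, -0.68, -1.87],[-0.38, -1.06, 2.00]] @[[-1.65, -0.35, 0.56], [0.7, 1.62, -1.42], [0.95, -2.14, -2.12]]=[[-0.71, -0.31, -1.73], [-1.82, 2.99, 4.78], [1.78, -5.86, -2.95]]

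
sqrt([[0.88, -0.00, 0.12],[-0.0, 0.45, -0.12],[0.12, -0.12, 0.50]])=[[0.94, 0.0, 0.07], [0.0, 0.66, -0.09], [0.07, -0.09, 0.70]]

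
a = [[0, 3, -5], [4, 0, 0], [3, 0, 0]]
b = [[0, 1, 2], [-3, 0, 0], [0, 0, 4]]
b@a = [[10, 0, 0], [0, -9, 15], [12, 0, 0]]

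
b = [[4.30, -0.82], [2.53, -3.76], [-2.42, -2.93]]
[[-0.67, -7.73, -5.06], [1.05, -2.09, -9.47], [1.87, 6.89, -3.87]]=b @ [[-0.24, -1.94, -0.80], [-0.44, -0.75, 1.98]]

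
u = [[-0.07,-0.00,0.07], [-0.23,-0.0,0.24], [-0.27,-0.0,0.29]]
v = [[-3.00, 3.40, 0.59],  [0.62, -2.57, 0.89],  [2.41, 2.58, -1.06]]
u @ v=[[0.38, -0.06, -0.12],  [1.27, -0.16, -0.39],  [1.51, -0.17, -0.47]]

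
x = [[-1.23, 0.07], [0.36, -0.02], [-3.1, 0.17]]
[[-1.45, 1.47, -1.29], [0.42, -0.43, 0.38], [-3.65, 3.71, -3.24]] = x@[[1.21, -1.12, 1.01], [0.60, 1.39, -0.67]]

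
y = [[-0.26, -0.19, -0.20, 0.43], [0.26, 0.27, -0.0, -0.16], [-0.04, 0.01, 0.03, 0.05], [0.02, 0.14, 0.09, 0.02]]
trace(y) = 0.06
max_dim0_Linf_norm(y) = 0.43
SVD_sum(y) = [[-0.3, -0.27, -0.14, 0.37],[0.2, 0.18, 0.10, -0.24],[-0.02, -0.02, -0.01, 0.03],[0.05, 0.04, 0.02, -0.06]] + [[0.03,  0.08,  -0.04,  0.07], [0.04,  0.11,  -0.05,  0.09], [0.00,  0.01,  -0.01,  0.01], [0.02,  0.06,  -0.03,  0.05]] + [[0.01,-0.01,-0.02,-0.0], [0.02,-0.02,-0.04,-0.01], [-0.02,0.02,0.05,0.01], [-0.05,0.04,0.10,0.03]] + [[-0.0, 0.00, -0.00, -0.00], [0.0, -0.00, 0.00, 0.00], [0.00, -0.0, 0.00, 0.00], [-0.0, 0.0, -0.00, -0.0]]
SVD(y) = [[-0.83,-0.54,0.14,0.04],[0.55,-0.74,0.37,-0.14],[-0.06,-0.07,-0.39,-0.91],[0.13,-0.39,-0.83,0.38]] @ diag([0.6789300799063666, 0.2175810795775124, 0.14146073887018246, 0.001131267661005105]) @ [[0.53, 0.47, 0.26, -0.65], [-0.26, -0.7, 0.33, -0.58], [0.41, -0.34, -0.82, -0.23], [-0.70, 0.42, -0.40, -0.42]]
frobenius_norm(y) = 0.73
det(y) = 0.00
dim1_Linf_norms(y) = [0.43, 0.27, 0.05, 0.14]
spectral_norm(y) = 0.68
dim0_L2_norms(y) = [0.37, 0.36, 0.22, 0.46]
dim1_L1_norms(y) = [1.08, 0.69, 0.13, 0.27]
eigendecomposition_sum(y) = [[0.03-0.00j, 0.04+0.00j, -0.02-0.00j, 0.02+0.00j], [0.09-0.00j, 0.14+0.00j, -0.07-0.00j, 0.06+0.00j], [(0.02-0j), 0.03+0.00j, (-0.02-0j), (0.01+0j)], [(0.08-0j), (0.13+0j), -0.06-0.00j, 0.05+0.00j]] + [[-0.14-0.04j, (-0.12-0.16j), -0.11-0.41j, (0.21+0.31j)], [0.09+0.03j, 0.06+0.11j, 0.04+0.26j, -0.11-0.20j], [(-0.03-0.02j), (-0.01-0.05j), 0.01-0.11j, 0.02+0.09j], [-0.03-0.04j, (0.01-0.07j), 0.06-0.13j, (-0.01+0.13j)]] + [[-0.14+0.04j, -0.12+0.16j, -0.11+0.41j, 0.21-0.31j], [0.09-0.03j, 0.06-0.11j, 0.04-0.26j, -0.11+0.20j], [(-0.03+0.02j), -0.01+0.05j, (0.01+0.11j), (0.02-0.09j)], [(-0.03+0.04j), 0.01+0.07j, (0.06+0.13j), (-0.01-0.13j)]] + [[-0.00+0.00j, 0j, (0.03+0j), (-0.01-0j)],[-0j, -0.00-0.00j, (-0.02-0j), (0.01+0j)],[-0.00+0.00j, 0.00+0.00j, 0.02+0.00j, (-0.01-0j)],[-0.00+0.00j, 0.00+0.00j, (0.02+0j), (-0.01-0j)]]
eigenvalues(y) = [(0.21+0j), (-0.08+0.09j), (-0.08-0.09j), (0.01+0j)]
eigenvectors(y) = [[-0.22+0.00j, (-0.8+0j), -0.80-0.00j, (-0.68+0j)], [(-0.72+0j), 0.49+0.04j, (0.49-0.04j), (0.41+0j)], [-0.17+0.00j, -0.19-0.07j, (-0.19+0.07j), (-0.42+0j)], [(-0.64+0j), -0.21-0.18j, (-0.21+0.18j), -0.44+0.00j]]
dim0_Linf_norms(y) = [0.26, 0.27, 0.2, 0.43]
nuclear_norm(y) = 1.04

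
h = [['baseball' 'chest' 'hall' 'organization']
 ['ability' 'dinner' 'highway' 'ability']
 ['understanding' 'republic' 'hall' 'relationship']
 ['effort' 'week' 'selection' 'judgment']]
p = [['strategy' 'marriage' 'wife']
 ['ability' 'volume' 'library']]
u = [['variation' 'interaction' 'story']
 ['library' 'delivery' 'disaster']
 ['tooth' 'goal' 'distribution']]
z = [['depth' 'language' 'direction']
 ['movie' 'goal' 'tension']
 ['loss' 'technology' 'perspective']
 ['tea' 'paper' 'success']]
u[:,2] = ['story', 'disaster', 'distribution']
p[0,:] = ['strategy', 'marriage', 'wife']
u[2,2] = 'distribution'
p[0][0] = 'strategy'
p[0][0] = 'strategy'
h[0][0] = 'baseball'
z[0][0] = 'depth'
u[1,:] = ['library', 'delivery', 'disaster']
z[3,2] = 'success'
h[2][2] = 'hall'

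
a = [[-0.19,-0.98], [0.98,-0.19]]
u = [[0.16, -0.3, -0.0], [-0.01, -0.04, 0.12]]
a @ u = [[-0.02, 0.10, -0.12], [0.16, -0.29, -0.02]]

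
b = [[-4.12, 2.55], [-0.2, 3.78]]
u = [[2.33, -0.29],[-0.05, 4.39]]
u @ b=[[-9.54,4.85], [-0.67,16.47]]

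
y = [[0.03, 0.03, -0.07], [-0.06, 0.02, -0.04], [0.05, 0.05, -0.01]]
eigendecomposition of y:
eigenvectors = [[0.30-0.47j, (0.3+0.47j), -0.46+0.00j], [0.59+0.00j, 0.59-0.00j, (0.8+0j)], [(-0.19-0.55j), (-0.19+0.55j), (0.38+0j)]]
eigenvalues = [0.09j, -0.09j, (0.04+0j)]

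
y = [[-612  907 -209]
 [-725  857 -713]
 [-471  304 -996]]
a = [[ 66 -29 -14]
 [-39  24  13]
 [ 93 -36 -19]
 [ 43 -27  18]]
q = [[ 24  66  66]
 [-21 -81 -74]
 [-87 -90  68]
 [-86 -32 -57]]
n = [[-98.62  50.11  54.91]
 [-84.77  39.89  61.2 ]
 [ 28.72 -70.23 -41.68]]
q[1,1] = -81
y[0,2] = -209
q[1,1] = -81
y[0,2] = -209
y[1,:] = [-725, 857, -713]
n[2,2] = -41.68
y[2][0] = -471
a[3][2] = 18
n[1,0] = -84.77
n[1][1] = 39.89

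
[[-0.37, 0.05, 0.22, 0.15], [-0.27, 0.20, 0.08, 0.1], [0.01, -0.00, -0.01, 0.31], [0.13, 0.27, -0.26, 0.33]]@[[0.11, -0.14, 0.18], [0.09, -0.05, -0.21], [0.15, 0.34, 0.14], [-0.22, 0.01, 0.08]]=[[-0.04, 0.13, -0.03], [-0.02, 0.06, -0.07], [-0.07, -0.00, 0.03], [-0.07, -0.12, -0.04]]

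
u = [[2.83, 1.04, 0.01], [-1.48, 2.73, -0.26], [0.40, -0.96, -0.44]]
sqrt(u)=[[1.72-0.00j, (0.31-0.01j), 0.02-0.02j], [(-0.43+0j), 1.68+0.01j, (-0.13+0.05j)], [0.11+0.01j, -0.49+0.21j, 0.04+0.70j]]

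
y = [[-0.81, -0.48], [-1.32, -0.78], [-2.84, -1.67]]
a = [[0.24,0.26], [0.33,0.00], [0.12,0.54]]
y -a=[[-1.05, -0.74], [-1.65, -0.78], [-2.96, -2.21]]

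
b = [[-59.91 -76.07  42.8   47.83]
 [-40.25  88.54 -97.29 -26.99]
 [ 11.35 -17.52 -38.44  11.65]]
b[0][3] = 47.83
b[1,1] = 88.54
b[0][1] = -76.07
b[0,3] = 47.83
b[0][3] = 47.83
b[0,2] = 42.8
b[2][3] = 11.65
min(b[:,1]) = -76.07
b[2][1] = -17.52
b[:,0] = [-59.91, -40.25, 11.35]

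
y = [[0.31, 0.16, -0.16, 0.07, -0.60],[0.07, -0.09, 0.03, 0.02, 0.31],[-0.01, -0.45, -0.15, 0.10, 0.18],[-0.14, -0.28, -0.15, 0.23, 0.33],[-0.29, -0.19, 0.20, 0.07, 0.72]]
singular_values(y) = [1.22, 0.53, 0.19, 0.18, 0.06]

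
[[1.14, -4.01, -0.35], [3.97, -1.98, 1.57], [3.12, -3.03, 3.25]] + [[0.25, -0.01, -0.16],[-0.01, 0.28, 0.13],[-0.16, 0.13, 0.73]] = [[1.39, -4.02, -0.51], [3.96, -1.7, 1.70], [2.96, -2.90, 3.98]]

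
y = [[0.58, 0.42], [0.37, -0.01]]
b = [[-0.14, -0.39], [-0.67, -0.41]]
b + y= [[0.44, 0.03], [-0.30, -0.42]]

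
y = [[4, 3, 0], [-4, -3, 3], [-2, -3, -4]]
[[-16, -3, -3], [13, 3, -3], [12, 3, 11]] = y @ [[-4, 0, 0], [0, -1, -1], [-1, 0, -2]]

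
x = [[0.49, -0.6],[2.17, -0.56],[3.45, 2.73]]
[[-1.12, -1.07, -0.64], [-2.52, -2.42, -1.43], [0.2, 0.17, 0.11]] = x @ [[-0.86, -0.83, -0.49], [1.16, 1.11, 0.66]]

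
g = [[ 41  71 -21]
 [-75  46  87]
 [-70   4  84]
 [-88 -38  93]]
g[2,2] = 84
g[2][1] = 4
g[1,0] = -75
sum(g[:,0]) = -192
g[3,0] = -88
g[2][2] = 84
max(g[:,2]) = 93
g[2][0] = -70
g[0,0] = 41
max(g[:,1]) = 71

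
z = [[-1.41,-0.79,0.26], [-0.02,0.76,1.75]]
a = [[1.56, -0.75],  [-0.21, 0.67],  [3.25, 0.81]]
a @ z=[[-2.18, -1.80, -0.91], [0.28, 0.68, 1.12], [-4.60, -1.95, 2.26]]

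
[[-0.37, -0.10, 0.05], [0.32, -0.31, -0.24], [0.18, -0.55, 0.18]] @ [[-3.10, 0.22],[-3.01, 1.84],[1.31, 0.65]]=[[1.51, -0.23],[-0.37, -0.66],[1.33, -0.86]]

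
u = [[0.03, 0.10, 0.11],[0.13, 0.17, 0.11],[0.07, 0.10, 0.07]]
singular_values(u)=[0.31, 0.06, 0.0]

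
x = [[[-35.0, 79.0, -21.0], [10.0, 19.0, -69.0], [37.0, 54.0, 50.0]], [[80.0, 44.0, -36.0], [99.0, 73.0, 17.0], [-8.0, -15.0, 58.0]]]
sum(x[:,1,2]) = -52.0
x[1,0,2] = -36.0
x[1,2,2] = 58.0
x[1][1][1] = 73.0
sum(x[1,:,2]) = 39.0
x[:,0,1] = [79.0, 44.0]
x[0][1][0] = 10.0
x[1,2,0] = -8.0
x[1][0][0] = 80.0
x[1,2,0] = -8.0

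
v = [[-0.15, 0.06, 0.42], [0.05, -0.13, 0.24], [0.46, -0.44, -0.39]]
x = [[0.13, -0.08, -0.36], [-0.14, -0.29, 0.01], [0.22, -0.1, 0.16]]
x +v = [[-0.02, -0.02, 0.06], [-0.09, -0.42, 0.25], [0.68, -0.54, -0.23]]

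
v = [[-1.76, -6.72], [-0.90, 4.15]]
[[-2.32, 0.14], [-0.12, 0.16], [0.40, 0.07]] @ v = [[3.96, 16.17], [0.07, 1.47], [-0.77, -2.4]]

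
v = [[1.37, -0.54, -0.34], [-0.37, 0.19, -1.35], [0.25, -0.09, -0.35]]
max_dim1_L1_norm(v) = 2.25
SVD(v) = [[-0.96,-0.14,-0.23],[0.18,-0.96,-0.19],[-0.19,-0.22,0.96]] @ diag([1.5536493234284199, 1.4348775970440275, 0.0002476117345965717]) @ [[-0.92, 0.37, 0.10], [0.08, -0.06, 0.99], [-0.37, -0.93, -0.03]]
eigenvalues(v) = [1.55, 0.0, -0.34]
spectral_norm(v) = 1.55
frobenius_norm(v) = 2.11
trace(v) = 1.21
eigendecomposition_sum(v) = [[1.3, -0.53, 0.14], [-0.55, 0.22, -0.06], [0.20, -0.08, 0.02]] + [[0.0, 0.0, -0.0], [0.0, 0.00, -0.00], [0.00, 0.00, -0.0]] + [[0.07,-0.01,-0.48], [0.18,-0.03,-1.29], [0.05,-0.01,-0.37]]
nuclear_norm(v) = 2.99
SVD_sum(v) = [[1.39, -0.55, -0.15], [-0.26, 0.1, 0.03], [0.28, -0.11, -0.03]] + [[-0.02,0.01,-0.19], [-0.11,0.09,-1.38], [-0.03,0.02,-0.32]] + [[0.00, 0.0, 0.00], [0.0, 0.0, 0.0], [-0.0, -0.0, -0.0]]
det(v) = -0.00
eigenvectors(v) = [[-0.91, 0.37, 0.34],[0.39, 0.93, 0.90],[-0.14, 0.03, 0.26]]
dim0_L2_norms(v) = [1.44, 0.58, 1.44]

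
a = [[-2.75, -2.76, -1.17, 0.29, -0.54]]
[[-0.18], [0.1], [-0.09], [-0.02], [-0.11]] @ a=[[0.50,0.50,0.21,-0.05,0.1], [-0.28,-0.28,-0.12,0.03,-0.05], [0.25,0.25,0.11,-0.03,0.05], [0.06,0.06,0.02,-0.01,0.01], [0.30,0.30,0.13,-0.03,0.06]]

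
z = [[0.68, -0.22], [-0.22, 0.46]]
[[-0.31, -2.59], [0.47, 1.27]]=z @ [[-0.15, -3.45],[0.95, 1.1]]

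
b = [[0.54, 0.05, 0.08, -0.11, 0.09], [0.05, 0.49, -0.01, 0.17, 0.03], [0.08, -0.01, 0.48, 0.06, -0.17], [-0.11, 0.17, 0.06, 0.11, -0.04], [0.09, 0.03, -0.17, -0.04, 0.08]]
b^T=[[0.54, 0.05, 0.08, -0.11, 0.09], [0.05, 0.49, -0.01, 0.17, 0.03], [0.08, -0.01, 0.48, 0.06, -0.17], [-0.11, 0.17, 0.06, 0.11, -0.04], [0.09, 0.03, -0.17, -0.04, 0.08]]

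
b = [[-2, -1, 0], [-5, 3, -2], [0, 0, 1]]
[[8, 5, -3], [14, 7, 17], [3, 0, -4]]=b @[[-4, -2, 0], [0, -1, 3], [3, 0, -4]]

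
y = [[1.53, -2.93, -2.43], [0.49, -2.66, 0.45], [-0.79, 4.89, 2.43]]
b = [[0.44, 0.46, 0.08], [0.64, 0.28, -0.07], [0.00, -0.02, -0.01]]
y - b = [[1.09, -3.39, -2.51],[-0.15, -2.94, 0.52],[-0.79, 4.91, 2.44]]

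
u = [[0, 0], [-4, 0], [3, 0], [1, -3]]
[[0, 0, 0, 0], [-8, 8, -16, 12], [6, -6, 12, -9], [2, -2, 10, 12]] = u@ [[2, -2, 4, -3], [0, 0, -2, -5]]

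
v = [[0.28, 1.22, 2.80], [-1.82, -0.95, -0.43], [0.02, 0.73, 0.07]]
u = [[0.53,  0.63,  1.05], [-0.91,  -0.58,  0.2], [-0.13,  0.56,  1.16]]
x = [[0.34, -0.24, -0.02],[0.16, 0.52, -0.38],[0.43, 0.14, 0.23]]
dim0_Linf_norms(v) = [1.82, 1.22, 2.8]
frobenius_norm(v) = 3.79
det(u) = -0.38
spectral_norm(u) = 1.82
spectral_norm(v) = 3.30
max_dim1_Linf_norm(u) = 1.16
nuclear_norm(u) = 3.15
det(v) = -3.45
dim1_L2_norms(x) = [0.42, 0.66, 0.51]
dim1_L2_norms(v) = [3.07, 2.1, 0.73]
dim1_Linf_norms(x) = [0.34, 0.52, 0.43]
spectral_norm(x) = 0.68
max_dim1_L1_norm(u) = 2.21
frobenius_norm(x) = 0.93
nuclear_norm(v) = 5.66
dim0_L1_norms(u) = [1.57, 1.77, 2.41]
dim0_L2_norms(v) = [1.84, 1.71, 2.83]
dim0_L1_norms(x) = [0.93, 0.9, 0.63]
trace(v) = -0.60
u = x @ v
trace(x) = 1.09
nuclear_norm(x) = 1.54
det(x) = 0.11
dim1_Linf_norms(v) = [2.8, 1.82, 0.73]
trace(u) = 1.11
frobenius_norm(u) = 2.16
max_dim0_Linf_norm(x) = 0.52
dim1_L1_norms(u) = [2.21, 1.69, 1.85]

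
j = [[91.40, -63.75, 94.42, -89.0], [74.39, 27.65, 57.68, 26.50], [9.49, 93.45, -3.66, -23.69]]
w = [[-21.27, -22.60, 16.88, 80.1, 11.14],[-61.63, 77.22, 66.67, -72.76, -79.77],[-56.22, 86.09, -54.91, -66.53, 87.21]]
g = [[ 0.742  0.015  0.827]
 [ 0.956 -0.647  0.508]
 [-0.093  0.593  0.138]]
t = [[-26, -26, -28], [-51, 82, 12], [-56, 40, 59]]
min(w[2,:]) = -66.53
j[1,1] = 27.65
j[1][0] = 74.39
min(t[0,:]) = -28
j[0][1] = -63.75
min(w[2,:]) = -66.53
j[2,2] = -3.66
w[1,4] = -79.77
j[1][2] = 57.68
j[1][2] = 57.68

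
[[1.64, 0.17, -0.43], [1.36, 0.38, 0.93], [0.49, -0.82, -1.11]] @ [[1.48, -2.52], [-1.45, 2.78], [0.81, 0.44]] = [[1.83, -3.85], [2.22, -1.96], [1.02, -4.00]]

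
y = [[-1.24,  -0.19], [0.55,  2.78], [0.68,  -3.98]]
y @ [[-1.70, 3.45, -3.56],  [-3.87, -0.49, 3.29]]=[[2.84, -4.18, 3.79], [-11.69, 0.54, 7.19], [14.25, 4.30, -15.52]]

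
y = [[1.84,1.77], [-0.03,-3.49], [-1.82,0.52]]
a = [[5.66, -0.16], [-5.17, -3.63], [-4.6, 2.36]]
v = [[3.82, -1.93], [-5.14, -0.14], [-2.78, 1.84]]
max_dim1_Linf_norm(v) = 5.14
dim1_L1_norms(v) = [5.75, 5.28, 4.62]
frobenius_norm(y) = 4.72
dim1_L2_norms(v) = [4.28, 5.14, 3.33]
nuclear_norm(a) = 13.22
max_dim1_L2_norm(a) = 6.32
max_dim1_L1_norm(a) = 8.8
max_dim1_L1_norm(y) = 3.61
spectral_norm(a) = 8.98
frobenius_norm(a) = 9.93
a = v + y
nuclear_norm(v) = 9.21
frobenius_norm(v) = 7.47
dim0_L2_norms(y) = [2.59, 3.95]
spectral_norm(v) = 7.20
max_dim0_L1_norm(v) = 11.74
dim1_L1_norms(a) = [5.82, 8.8, 6.96]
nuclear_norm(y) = 6.49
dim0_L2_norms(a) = [8.94, 4.33]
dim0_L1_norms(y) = [3.69, 5.78]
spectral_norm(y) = 4.02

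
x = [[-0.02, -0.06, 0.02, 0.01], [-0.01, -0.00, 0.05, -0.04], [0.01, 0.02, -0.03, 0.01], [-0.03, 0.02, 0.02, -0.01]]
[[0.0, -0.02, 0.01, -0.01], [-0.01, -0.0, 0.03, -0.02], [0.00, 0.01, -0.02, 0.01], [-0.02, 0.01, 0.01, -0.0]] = x@[[0.46,-0.17,0.03,0.14], [-0.17,0.45,0.09,0.25], [0.03,0.09,0.57,-0.01], [0.14,0.25,-0.01,0.33]]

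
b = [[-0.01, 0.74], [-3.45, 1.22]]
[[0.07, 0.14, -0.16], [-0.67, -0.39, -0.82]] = b@[[0.23, 0.18, 0.16],[0.1, 0.19, -0.22]]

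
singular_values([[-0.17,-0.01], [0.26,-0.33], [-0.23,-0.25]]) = [0.44, 0.36]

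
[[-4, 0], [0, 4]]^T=[[-4, 0], [0, 4]]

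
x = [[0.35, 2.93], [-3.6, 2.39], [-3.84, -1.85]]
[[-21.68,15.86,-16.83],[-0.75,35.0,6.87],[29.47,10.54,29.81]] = x @[[-4.36,-5.68,-5.3], [-6.88,6.09,-5.11]]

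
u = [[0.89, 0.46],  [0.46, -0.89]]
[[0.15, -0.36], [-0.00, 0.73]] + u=[[1.04, 0.10],[0.46, -0.16]]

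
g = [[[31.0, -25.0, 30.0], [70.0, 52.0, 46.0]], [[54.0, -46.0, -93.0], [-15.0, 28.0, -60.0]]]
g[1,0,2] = -93.0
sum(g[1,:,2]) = -153.0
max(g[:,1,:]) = 70.0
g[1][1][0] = -15.0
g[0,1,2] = 46.0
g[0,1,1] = 52.0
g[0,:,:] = [[31.0, -25.0, 30.0], [70.0, 52.0, 46.0]]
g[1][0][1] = -46.0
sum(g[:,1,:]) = 121.0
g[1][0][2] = -93.0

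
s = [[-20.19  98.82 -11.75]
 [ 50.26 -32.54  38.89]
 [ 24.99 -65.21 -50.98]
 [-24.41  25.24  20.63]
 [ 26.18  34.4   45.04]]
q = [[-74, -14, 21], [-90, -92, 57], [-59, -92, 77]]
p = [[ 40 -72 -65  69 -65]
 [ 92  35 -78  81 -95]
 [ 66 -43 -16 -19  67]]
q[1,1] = -92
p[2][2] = -16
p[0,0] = 40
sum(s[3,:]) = 21.459999999999997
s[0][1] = 98.82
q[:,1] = [-14, -92, -92]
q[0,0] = -74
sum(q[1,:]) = -125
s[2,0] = 24.99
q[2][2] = 77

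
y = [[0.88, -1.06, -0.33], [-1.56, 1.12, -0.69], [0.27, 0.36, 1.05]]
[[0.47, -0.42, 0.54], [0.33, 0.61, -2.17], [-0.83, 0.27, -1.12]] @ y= [[1.21, -0.77, 0.7], [-1.25, -0.45, -2.81], [-1.45, 0.78, -1.09]]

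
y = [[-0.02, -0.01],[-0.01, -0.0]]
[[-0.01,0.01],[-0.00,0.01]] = y @[[0.12, -0.89], [1.02, 0.34]]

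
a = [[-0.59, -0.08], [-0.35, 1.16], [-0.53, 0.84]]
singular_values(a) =[1.56, 0.61]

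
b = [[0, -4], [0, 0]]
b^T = [[0, 0], [-4, 0]]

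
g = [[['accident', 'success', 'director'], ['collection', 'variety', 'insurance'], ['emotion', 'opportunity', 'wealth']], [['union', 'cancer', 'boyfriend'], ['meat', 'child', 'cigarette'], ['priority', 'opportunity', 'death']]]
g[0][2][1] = 'opportunity'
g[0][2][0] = 'emotion'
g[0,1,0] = 'collection'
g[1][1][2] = 'cigarette'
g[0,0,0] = 'accident'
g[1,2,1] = 'opportunity'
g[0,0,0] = 'accident'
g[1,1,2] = 'cigarette'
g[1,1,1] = 'child'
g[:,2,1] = ['opportunity', 'opportunity']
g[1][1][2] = 'cigarette'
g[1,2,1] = 'opportunity'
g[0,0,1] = 'success'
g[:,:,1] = [['success', 'variety', 'opportunity'], ['cancer', 'child', 'opportunity']]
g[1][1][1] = 'child'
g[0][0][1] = 'success'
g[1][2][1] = 'opportunity'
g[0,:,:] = [['accident', 'success', 'director'], ['collection', 'variety', 'insurance'], ['emotion', 'opportunity', 'wealth']]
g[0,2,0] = 'emotion'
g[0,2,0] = 'emotion'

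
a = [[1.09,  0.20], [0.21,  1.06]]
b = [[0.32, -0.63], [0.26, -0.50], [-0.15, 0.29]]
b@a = [[0.22, -0.6], [0.18, -0.48], [-0.1, 0.28]]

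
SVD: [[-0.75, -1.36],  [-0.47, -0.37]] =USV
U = [[-0.94, -0.34], [-0.34, 0.94]]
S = [1.65, 0.22]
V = [[0.52, 0.85], [-0.85, 0.52]]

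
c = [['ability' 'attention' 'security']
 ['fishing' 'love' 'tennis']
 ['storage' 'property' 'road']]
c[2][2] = 'road'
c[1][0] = 'fishing'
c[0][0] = 'ability'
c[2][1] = 'property'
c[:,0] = ['ability', 'fishing', 'storage']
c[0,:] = ['ability', 'attention', 'security']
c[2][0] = 'storage'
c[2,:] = ['storage', 'property', 'road']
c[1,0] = 'fishing'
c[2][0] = 'storage'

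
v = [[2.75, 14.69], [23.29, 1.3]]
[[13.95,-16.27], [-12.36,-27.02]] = v @[[-0.59, -1.11], [1.06, -0.9]]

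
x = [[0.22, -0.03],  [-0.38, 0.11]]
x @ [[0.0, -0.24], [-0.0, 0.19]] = [[0.0, -0.06], [0.0, 0.11]]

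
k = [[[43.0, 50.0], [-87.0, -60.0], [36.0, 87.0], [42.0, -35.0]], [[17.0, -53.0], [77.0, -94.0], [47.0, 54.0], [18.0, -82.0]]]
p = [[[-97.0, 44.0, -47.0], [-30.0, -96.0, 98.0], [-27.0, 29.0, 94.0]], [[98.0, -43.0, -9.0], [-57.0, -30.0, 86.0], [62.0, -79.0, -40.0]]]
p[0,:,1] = [44.0, -96.0, 29.0]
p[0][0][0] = -97.0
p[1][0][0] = 98.0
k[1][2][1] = 54.0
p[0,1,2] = 98.0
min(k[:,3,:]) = -82.0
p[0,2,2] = 94.0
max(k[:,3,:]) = 42.0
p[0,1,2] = 98.0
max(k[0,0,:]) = 50.0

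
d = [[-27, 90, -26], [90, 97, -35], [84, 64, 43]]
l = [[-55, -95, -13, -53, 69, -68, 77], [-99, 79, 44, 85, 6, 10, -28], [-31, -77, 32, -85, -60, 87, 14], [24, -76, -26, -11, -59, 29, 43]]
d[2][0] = 84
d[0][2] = -26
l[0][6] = 77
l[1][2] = 44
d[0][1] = 90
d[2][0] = 84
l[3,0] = 24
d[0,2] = -26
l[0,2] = -13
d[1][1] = 97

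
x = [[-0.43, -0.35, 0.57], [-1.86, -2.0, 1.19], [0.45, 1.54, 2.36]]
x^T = [[-0.43,-1.86,0.45],[-0.35,-2.0,1.54],[0.57,1.19,2.36]]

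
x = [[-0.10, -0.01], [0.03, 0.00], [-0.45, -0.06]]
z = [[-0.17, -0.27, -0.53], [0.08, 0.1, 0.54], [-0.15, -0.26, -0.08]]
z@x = [[0.25, 0.03], [-0.25, -0.03], [0.04, 0.01]]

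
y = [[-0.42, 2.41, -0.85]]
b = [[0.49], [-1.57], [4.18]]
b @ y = [[-0.21, 1.18, -0.42],  [0.66, -3.78, 1.33],  [-1.76, 10.07, -3.55]]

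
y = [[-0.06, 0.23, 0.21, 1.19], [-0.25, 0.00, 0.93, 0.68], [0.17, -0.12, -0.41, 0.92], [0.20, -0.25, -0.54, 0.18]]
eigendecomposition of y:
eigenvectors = [[(-0.58+0.04j),-0.58-0.04j,(0.95+0j),(-0.87+0j)], [(-0.66+0j),-0.66-0.00j,(0.12+0j),(0.29+0j)], [(-0.23-0.27j),-0.23+0.27j,0.28+0.00j,-0.38+0.00j], [(0.13-0.29j),0.13+0.29j,(-0.04+0j),(0.11+0j)]]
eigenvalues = [(-0.04+0.69j), (-0.04-0.69j), (-0.02+0j), (-0.2+0j)]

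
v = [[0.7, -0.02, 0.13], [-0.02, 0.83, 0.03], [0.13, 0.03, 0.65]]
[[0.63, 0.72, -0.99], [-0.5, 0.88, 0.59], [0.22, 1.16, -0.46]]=v@[[0.85, 0.76, -1.3], [-0.59, 1.02, 0.7], [0.20, 1.59, -0.48]]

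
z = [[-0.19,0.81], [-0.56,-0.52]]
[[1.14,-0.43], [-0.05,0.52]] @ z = [[0.02, 1.15], [-0.28, -0.31]]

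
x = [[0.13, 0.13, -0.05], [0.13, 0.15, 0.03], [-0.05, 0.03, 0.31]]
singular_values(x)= [0.32, 0.27, 0.0]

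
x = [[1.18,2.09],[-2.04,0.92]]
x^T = [[1.18, -2.04], [2.09, 0.92]]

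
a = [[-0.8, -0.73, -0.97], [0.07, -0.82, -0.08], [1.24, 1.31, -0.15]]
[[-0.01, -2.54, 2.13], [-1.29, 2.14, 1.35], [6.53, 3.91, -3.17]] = a @[[2.55, 5.38, -0.8], [2.15, -2.13, -1.69], [-3.71, -0.22, -0.26]]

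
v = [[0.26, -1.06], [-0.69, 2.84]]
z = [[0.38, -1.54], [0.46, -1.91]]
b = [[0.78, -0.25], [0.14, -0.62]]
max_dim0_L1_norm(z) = 3.45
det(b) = -0.45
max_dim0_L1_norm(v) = 3.9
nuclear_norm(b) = 1.40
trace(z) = -1.53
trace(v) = 3.10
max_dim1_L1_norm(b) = 1.03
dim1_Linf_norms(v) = [1.06, 2.84]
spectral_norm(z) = 2.53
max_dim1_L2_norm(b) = 0.82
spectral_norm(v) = 3.12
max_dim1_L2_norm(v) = 2.92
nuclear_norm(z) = 2.53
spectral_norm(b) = 0.91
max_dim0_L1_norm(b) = 0.92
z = b @ v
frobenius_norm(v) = 3.12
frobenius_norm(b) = 1.04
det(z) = -0.02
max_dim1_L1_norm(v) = 3.53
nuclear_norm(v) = 3.12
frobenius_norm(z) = 2.53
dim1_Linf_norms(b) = [0.78, 0.62]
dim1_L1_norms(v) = [1.32, 3.53]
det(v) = 0.01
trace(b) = 0.16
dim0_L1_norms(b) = [0.92, 0.87]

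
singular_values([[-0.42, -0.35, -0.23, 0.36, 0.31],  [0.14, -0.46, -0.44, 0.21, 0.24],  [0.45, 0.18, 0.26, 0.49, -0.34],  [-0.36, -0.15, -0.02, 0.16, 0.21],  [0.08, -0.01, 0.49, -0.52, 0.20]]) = [1.14, 0.9, 0.51, 0.41, 0.01]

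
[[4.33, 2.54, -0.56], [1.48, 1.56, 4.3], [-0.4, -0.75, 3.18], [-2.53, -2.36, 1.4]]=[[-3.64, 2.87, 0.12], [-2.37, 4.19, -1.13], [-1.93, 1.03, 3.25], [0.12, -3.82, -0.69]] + [[7.97, -0.33, -0.68],[3.85, -2.63, 5.43],[1.53, -1.78, -0.07],[-2.65, 1.46, 2.09]]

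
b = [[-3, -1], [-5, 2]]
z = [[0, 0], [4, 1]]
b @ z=[[-4, -1], [8, 2]]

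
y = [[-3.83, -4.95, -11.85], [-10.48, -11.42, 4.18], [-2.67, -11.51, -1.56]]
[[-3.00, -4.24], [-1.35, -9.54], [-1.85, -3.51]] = y@[[0.07,0.81], [0.12,0.11], [0.18,0.05]]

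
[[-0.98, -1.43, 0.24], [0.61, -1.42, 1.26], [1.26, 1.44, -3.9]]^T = [[-0.98, 0.61, 1.26], [-1.43, -1.42, 1.44], [0.24, 1.26, -3.9]]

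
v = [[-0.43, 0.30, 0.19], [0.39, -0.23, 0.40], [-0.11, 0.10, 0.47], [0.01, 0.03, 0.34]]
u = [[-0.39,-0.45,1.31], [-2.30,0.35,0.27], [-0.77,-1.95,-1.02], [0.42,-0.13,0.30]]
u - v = [[0.04,  -0.75,  1.12], [-2.69,  0.58,  -0.13], [-0.66,  -2.05,  -1.49], [0.41,  -0.16,  -0.04]]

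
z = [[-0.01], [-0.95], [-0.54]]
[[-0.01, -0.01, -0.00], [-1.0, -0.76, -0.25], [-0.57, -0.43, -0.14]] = z @ [[1.05, 0.80, 0.26]]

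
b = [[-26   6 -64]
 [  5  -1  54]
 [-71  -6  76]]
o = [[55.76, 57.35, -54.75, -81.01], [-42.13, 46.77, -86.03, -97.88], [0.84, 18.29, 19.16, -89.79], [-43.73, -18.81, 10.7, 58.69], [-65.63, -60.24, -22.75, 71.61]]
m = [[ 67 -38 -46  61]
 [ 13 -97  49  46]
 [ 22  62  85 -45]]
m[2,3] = -45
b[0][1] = 6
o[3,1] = -18.81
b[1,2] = 54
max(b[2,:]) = 76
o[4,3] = 71.61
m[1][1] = -97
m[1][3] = 46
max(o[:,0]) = 55.76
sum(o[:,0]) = -94.89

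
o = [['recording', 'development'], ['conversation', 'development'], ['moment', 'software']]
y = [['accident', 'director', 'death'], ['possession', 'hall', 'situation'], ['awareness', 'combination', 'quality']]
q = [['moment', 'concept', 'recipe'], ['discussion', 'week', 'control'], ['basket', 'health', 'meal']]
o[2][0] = 'moment'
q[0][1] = 'concept'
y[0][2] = 'death'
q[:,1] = ['concept', 'week', 'health']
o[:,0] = ['recording', 'conversation', 'moment']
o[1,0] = 'conversation'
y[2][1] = 'combination'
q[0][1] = 'concept'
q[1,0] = 'discussion'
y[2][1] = 'combination'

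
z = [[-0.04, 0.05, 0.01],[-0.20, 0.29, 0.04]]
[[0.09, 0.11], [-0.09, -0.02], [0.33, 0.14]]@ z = [[-0.03, 0.04, 0.01], [0.01, -0.01, -0.0], [-0.04, 0.06, 0.01]]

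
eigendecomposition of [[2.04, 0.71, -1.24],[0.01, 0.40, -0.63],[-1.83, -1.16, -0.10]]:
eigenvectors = [[0.83,0.27,-0.50], [0.14,0.37,0.86], [-0.54,0.89,-0.13]]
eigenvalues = [2.97, -1.13, 0.49]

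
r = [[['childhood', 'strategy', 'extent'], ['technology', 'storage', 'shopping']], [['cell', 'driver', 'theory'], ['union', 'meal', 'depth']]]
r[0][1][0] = 'technology'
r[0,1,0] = 'technology'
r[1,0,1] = 'driver'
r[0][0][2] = 'extent'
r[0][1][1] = 'storage'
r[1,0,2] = 'theory'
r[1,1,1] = 'meal'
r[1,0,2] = 'theory'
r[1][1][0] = 'union'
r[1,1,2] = 'depth'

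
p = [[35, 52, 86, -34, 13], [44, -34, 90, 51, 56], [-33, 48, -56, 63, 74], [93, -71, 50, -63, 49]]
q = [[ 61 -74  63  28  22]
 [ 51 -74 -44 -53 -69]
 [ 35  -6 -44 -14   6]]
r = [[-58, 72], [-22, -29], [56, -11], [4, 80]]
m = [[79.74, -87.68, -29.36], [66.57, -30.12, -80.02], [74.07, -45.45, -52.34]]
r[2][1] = -11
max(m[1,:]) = 66.57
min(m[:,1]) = -87.68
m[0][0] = 79.74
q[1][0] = 51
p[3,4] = 49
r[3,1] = 80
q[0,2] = 63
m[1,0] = 66.57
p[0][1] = 52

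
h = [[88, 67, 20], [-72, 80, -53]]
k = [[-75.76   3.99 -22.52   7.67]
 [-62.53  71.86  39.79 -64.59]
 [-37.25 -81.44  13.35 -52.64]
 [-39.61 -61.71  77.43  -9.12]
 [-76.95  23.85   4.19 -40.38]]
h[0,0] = 88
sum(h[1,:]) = -45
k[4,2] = 4.19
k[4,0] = -76.95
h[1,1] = 80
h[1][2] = -53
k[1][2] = 39.79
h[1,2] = -53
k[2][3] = -52.64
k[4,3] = -40.38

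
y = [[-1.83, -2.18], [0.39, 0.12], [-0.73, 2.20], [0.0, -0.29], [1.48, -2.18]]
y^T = [[-1.83, 0.39, -0.73, 0.00, 1.48], [-2.18, 0.12, 2.2, -0.29, -2.18]]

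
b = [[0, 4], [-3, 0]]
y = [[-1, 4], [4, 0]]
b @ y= [[16, 0], [3, -12]]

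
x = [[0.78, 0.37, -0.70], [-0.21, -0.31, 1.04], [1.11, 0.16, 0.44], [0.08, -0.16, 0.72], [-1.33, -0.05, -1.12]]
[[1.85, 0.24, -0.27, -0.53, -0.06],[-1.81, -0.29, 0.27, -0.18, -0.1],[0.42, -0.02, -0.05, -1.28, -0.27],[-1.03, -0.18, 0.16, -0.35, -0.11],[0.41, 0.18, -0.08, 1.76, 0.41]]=x @ [[0.87, 0.24, -0.23, -0.97, 0.07], [0.48, -0.65, 0.38, -0.15, -1.07], [-1.42, -0.42, 0.33, -0.41, -0.40]]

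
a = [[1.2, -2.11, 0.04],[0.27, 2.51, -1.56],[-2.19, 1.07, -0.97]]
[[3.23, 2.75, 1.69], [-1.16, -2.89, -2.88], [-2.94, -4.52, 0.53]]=a@[[1.13, 1.27, -0.73], [-0.90, -0.56, -1.22], [-0.51, 1.17, -0.24]]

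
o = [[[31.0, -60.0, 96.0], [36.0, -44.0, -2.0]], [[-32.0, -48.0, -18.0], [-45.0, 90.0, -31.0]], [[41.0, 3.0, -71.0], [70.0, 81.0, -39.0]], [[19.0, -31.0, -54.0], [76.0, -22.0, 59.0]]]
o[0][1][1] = -44.0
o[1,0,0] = -32.0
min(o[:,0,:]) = -71.0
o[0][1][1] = -44.0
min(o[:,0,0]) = -32.0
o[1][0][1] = -48.0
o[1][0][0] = -32.0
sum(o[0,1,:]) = -10.0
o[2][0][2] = -71.0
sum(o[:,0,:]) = -124.0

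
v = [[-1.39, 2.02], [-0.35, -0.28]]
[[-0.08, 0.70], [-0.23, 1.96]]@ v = [[-0.13, -0.36], [-0.37, -1.01]]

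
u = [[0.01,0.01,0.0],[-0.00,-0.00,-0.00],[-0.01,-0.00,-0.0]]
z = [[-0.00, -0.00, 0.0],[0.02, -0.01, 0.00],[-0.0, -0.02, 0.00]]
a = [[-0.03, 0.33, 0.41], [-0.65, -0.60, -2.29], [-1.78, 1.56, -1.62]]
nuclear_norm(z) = 0.04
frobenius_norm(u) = 0.02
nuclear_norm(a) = 5.17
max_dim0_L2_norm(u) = 0.01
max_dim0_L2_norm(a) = 2.83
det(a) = 0.01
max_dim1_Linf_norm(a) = 2.29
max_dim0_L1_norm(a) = 4.32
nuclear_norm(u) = 0.02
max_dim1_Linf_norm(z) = 0.02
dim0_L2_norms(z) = [0.02, 0.02, 0.0]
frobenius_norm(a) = 3.81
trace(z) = -0.01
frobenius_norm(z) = 0.03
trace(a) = -2.25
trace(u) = 0.01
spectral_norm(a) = 3.36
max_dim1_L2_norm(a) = 2.87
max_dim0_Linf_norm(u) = 0.01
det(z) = 0.00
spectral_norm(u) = 0.02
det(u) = 0.00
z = a @ u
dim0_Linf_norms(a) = [1.78, 1.56, 2.29]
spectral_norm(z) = 0.03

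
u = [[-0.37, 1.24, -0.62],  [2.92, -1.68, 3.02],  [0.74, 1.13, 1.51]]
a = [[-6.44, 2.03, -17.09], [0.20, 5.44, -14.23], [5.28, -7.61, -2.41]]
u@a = [[-0.64,10.71,-9.83], [-3.2,-26.19,-33.27], [3.43,-3.84,-32.37]]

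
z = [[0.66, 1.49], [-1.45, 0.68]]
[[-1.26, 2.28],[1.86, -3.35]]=z @ [[-1.39, 2.51], [-0.23, 0.42]]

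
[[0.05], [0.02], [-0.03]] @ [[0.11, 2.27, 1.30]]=[[0.01, 0.11, 0.06], [0.00, 0.05, 0.03], [-0.00, -0.07, -0.04]]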